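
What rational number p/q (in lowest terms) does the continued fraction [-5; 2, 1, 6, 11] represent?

-1037/223

Build up convergents one term at a time:
a_0 = -5: -5/1
a_1 = 2: -9/2
a_2 = 1: -14/3
a_3 = 6: -93/20
a_4 = 11: -1037/223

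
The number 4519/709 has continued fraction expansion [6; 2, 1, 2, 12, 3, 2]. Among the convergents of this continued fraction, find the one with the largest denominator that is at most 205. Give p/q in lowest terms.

a_0 = 6: 6/1  (≤ bound)
a_1 = 2: 13/2  (≤ bound)
a_2 = 1: 19/3  (≤ bound)
a_3 = 2: 51/8  (≤ bound)
a_4 = 12: 631/99  (≤ bound)
a_5 = 3: 1944/305  (> 205, stop)

631/99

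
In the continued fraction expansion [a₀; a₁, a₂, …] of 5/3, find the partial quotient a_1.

1

Apply division with remainder until the remainder is 0:
⌊5/3⌋ = 1, remainder 2
⌊3/2⌋ = 1, remainder 1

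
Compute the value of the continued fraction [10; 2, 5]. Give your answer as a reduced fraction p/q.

115/11

a_0 = 10: 10/1
a_1 = 2: 21/2
a_2 = 5: 115/11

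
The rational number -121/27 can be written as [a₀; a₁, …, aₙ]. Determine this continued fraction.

⌊-121/27⌋ = -5, remainder 14
⌊27/14⌋ = 1, remainder 13
⌊14/13⌋ = 1, remainder 1
⌊13/1⌋ = 13, remainder 0

[-5; 1, 1, 13]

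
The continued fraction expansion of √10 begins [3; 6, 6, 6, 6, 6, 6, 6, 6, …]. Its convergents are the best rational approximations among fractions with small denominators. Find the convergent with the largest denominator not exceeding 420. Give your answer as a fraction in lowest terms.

721/228

a_0 = 3: 3/1  (≤ bound)
a_1 = 6: 19/6  (≤ bound)
a_2 = 6: 117/37  (≤ bound)
a_3 = 6: 721/228  (≤ bound)
a_4 = 6: 4443/1405  (> 420, stop)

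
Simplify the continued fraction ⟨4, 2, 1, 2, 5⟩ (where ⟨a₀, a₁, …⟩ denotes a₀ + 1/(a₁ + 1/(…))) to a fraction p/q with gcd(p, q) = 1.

188/43

Compute successive convergents:
a_0 = 4: 4/1
a_1 = 2: 9/2
a_2 = 1: 13/3
a_3 = 2: 35/8
a_4 = 5: 188/43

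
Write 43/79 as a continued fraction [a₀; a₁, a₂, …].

Repeatedly divide and take the remainder:
⌊43/79⌋ = 0, remainder 43
⌊79/43⌋ = 1, remainder 36
⌊43/36⌋ = 1, remainder 7
⌊36/7⌋ = 5, remainder 1
⌊7/1⌋ = 7, remainder 0

[0; 1, 1, 5, 7]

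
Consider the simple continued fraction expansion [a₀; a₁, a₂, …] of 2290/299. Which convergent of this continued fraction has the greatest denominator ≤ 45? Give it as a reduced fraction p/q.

337/44

List convergents until the denominator exceeds the bound:
a_0 = 7: 7/1  (≤ bound)
a_1 = 1: 8/1  (≤ bound)
a_2 = 1: 15/2  (≤ bound)
a_3 = 1: 23/3  (≤ bound)
a_4 = 13: 314/41  (≤ bound)
a_5 = 1: 337/44  (≤ bound)
a_6 = 1: 651/85  (> 45, stop)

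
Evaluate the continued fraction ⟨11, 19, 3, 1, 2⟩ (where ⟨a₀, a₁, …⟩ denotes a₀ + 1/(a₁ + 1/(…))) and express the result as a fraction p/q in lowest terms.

2343/212

a_0 = 11: 11/1
a_1 = 19: 210/19
a_2 = 3: 641/58
a_3 = 1: 851/77
a_4 = 2: 2343/212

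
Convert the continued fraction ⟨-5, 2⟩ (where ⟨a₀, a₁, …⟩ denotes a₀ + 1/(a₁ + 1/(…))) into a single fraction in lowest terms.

-9/2

Collapse the nested fraction from the inside out:
Start with 2.
-5 + 1/(2/1) = -5 + 1/2 = -9/2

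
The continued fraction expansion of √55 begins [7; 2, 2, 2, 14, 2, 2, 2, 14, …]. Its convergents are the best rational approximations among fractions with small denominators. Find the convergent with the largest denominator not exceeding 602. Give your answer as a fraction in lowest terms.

2655/358

List convergents until the denominator exceeds the bound:
a_0 = 7: 7/1  (≤ bound)
a_1 = 2: 15/2  (≤ bound)
a_2 = 2: 37/5  (≤ bound)
a_3 = 2: 89/12  (≤ bound)
a_4 = 14: 1283/173  (≤ bound)
a_5 = 2: 2655/358  (≤ bound)
a_6 = 2: 6593/889  (> 602, stop)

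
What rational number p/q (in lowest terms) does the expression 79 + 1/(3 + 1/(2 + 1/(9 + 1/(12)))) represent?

Start with 12.
9 + 1/(12/1) = 9 + 1/12 = 109/12
2 + 1/(109/12) = 2 + 12/109 = 230/109
3 + 1/(230/109) = 3 + 109/230 = 799/230
79 + 1/(799/230) = 79 + 230/799 = 63351/799

63351/799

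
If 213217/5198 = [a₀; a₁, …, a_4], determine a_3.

213217 = 41·5198 + 99, so a_0 = 41
5198 = 52·99 + 50, so a_1 = 52
99 = 1·50 + 49, so a_2 = 1
50 = 1·49 + 1, so a_3 = 1

1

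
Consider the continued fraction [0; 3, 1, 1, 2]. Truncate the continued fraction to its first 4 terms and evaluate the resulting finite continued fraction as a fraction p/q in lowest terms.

a_0 = 0: 0/1
a_1 = 3: 1/3
a_2 = 1: 1/4
a_3 = 1: 2/7

2/7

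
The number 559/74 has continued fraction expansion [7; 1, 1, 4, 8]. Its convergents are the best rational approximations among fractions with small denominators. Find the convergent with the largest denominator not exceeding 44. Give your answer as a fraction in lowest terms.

a_0 = 7: 7/1  (≤ bound)
a_1 = 1: 8/1  (≤ bound)
a_2 = 1: 15/2  (≤ bound)
a_3 = 4: 68/9  (≤ bound)
a_4 = 8: 559/74  (> 44, stop)

68/9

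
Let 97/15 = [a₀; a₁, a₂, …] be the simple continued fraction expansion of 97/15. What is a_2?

Apply division with remainder until the remainder is 0:
97 = 6·15 + 7, so a_0 = 6
15 = 2·7 + 1, so a_1 = 2
7 = 7·1 + 0, so a_2 = 7

7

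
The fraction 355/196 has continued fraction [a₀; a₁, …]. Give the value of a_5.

Run the Euclidean algorithm, recording each quotient:
355 ÷ 196 → quotient 1, remainder 159
196 ÷ 159 → quotient 1, remainder 37
159 ÷ 37 → quotient 4, remainder 11
37 ÷ 11 → quotient 3, remainder 4
11 ÷ 4 → quotient 2, remainder 3
4 ÷ 3 → quotient 1, remainder 1

1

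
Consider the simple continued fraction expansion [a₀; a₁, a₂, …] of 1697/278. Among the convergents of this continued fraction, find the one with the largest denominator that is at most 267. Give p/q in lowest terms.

a_0 = 6: 6/1  (≤ bound)
a_1 = 9: 55/9  (≤ bound)
a_2 = 1: 61/10  (≤ bound)
a_3 = 1: 116/19  (≤ bound)
a_4 = 2: 293/48  (≤ bound)
a_5 = 2: 702/115  (≤ bound)
a_6 = 2: 1697/278  (> 267, stop)

702/115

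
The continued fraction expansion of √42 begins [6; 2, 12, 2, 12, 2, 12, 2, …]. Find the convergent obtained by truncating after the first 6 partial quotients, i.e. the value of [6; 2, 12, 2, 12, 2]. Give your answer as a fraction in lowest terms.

Use the convergent recurrence hₖ = aₖ·hₖ₋₁ + hₖ₋₂ (and likewise for the denominators kₖ):
a_0 = 6: 6/1
a_1 = 2: 13/2
a_2 = 12: 162/25
a_3 = 2: 337/52
a_4 = 12: 4206/649
a_5 = 2: 8749/1350

8749/1350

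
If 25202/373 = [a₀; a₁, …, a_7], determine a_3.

3

⌊25202/373⌋ = 67, remainder 211
⌊373/211⌋ = 1, remainder 162
⌊211/162⌋ = 1, remainder 49
⌊162/49⌋ = 3, remainder 15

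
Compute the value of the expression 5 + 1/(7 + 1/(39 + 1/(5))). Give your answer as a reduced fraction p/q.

7081/1377

Build up convergents one term at a time:
a_0 = 5: 5/1
a_1 = 7: 36/7
a_2 = 39: 1409/274
a_3 = 5: 7081/1377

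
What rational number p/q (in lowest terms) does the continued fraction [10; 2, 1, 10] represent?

Starting at the tail and folding back:
Start with 10.
1 + 1/(10/1) = 1 + 1/10 = 11/10
2 + 1/(11/10) = 2 + 10/11 = 32/11
10 + 1/(32/11) = 10 + 11/32 = 331/32

331/32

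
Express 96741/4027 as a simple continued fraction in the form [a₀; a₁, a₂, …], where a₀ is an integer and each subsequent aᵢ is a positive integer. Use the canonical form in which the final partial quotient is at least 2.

Apply division with remainder until the remainder is 0:
96741 ÷ 4027 → quotient 24, remainder 93
4027 ÷ 93 → quotient 43, remainder 28
93 ÷ 28 → quotient 3, remainder 9
28 ÷ 9 → quotient 3, remainder 1
9 ÷ 1 → quotient 9, remainder 0

[24; 43, 3, 3, 9]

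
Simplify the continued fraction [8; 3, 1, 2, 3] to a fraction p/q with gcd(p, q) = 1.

306/37

a_0 = 8: 8/1
a_1 = 3: 25/3
a_2 = 1: 33/4
a_3 = 2: 91/11
a_4 = 3: 306/37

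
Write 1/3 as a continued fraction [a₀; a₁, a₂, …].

Apply division with remainder until the remainder is 0:
⌊1/3⌋ = 0, remainder 1
⌊3/1⌋ = 3, remainder 0

[0; 3]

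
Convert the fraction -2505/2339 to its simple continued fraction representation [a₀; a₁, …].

[-2; 1, 13, 11, 15]

⌊-2505/2339⌋ = -2, remainder 2173
⌊2339/2173⌋ = 1, remainder 166
⌊2173/166⌋ = 13, remainder 15
⌊166/15⌋ = 11, remainder 1
⌊15/1⌋ = 15, remainder 0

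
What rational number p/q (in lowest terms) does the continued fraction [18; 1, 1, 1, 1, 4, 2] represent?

949/51

Use the convergent recurrence hₖ = aₖ·hₖ₋₁ + hₖ₋₂ (and likewise for the denominators kₖ):
a_0 = 18: 18/1
a_1 = 1: 19/1
a_2 = 1: 37/2
a_3 = 1: 56/3
a_4 = 1: 93/5
a_5 = 4: 428/23
a_6 = 2: 949/51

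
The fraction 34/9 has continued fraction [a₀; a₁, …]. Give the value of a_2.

Run the Euclidean algorithm, recording each quotient:
34 = 3·9 + 7, so a_0 = 3
9 = 1·7 + 2, so a_1 = 1
7 = 3·2 + 1, so a_2 = 3

3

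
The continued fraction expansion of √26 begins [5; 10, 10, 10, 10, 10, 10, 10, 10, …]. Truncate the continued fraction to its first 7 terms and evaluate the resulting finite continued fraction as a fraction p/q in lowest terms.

Start with 10.
10 + 1/(10/1) = 10 + 1/10 = 101/10
10 + 1/(101/10) = 10 + 10/101 = 1020/101
10 + 1/(1020/101) = 10 + 101/1020 = 10301/1020
10 + 1/(10301/1020) = 10 + 1020/10301 = 104030/10301
10 + 1/(104030/10301) = 10 + 10301/104030 = 1050601/104030
5 + 1/(1050601/104030) = 5 + 104030/1050601 = 5357035/1050601

5357035/1050601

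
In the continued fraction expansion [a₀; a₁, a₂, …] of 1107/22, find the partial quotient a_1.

3

Repeatedly divide and take the remainder:
⌊1107/22⌋ = 50, remainder 7
⌊22/7⌋ = 3, remainder 1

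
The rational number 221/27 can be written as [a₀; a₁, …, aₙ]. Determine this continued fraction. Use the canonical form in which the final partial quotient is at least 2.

[8; 5, 2, 2]

⌊221/27⌋ = 8, remainder 5
⌊27/5⌋ = 5, remainder 2
⌊5/2⌋ = 2, remainder 1
⌊2/1⌋ = 2, remainder 0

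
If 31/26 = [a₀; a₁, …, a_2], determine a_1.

5

31 ÷ 26 → quotient 1, remainder 5
26 ÷ 5 → quotient 5, remainder 1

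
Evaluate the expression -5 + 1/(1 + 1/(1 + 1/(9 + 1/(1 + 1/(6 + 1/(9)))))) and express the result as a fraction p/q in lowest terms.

Start with 9.
6 + 1/(9/1) = 6 + 1/9 = 55/9
1 + 1/(55/9) = 1 + 9/55 = 64/55
9 + 1/(64/55) = 9 + 55/64 = 631/64
1 + 1/(631/64) = 1 + 64/631 = 695/631
1 + 1/(695/631) = 1 + 631/695 = 1326/695
-5 + 1/(1326/695) = -5 + 695/1326 = -5935/1326

-5935/1326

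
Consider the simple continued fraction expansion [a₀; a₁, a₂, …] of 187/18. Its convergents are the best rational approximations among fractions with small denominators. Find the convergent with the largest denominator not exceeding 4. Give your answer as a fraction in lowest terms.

a_0 = 10: 10/1  (≤ bound)
a_1 = 2: 21/2  (≤ bound)
a_2 = 1: 31/3  (≤ bound)
a_3 = 1: 52/5  (> 4, stop)

31/3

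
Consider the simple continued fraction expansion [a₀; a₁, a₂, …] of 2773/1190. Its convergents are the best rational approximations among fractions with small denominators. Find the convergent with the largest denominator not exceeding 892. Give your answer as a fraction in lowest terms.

List convergents until the denominator exceeds the bound:
a_0 = 2: 2/1  (≤ bound)
a_1 = 3: 7/3  (≤ bound)
a_2 = 35: 247/106  (≤ bound)
a_3 = 1: 254/109  (≤ bound)
a_4 = 2: 755/324  (≤ bound)
a_5 = 1: 1009/433  (≤ bound)
a_6 = 2: 2773/1190  (> 892, stop)

1009/433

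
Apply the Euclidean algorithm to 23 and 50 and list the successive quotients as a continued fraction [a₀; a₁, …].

23 = 0·50 + 23, so a_0 = 0
50 = 2·23 + 4, so a_1 = 2
23 = 5·4 + 3, so a_2 = 5
4 = 1·3 + 1, so a_3 = 1
3 = 3·1 + 0, so a_4 = 3

[0; 2, 5, 1, 3]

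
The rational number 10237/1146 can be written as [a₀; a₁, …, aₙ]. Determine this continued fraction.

10237 ÷ 1146 → quotient 8, remainder 1069
1146 ÷ 1069 → quotient 1, remainder 77
1069 ÷ 77 → quotient 13, remainder 68
77 ÷ 68 → quotient 1, remainder 9
68 ÷ 9 → quotient 7, remainder 5
9 ÷ 5 → quotient 1, remainder 4
5 ÷ 4 → quotient 1, remainder 1
4 ÷ 1 → quotient 4, remainder 0

[8; 1, 13, 1, 7, 1, 1, 4]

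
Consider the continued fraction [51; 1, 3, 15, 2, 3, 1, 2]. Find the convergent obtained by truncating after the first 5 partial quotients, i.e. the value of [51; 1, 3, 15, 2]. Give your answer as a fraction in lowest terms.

Work from the innermost term outward:
Start with 2.
15 + 1/(2/1) = 15 + 1/2 = 31/2
3 + 1/(31/2) = 3 + 2/31 = 95/31
1 + 1/(95/31) = 1 + 31/95 = 126/95
51 + 1/(126/95) = 51 + 95/126 = 6521/126

6521/126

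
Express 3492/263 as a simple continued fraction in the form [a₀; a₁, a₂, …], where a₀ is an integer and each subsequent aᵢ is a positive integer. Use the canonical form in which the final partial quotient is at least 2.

[13; 3, 1, 1, 1, 1, 14]

⌊3492/263⌋ = 13, remainder 73
⌊263/73⌋ = 3, remainder 44
⌊73/44⌋ = 1, remainder 29
⌊44/29⌋ = 1, remainder 15
⌊29/15⌋ = 1, remainder 14
⌊15/14⌋ = 1, remainder 1
⌊14/1⌋ = 14, remainder 0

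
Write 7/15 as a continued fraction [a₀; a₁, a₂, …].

[0; 2, 7]

Run the Euclidean algorithm, recording each quotient:
7 = 0·15 + 7, so a_0 = 0
15 = 2·7 + 1, so a_1 = 2
7 = 7·1 + 0, so a_2 = 7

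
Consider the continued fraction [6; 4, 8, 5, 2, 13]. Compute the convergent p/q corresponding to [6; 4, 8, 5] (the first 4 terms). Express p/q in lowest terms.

Compute successive convergents:
a_0 = 6: 6/1
a_1 = 4: 25/4
a_2 = 8: 206/33
a_3 = 5: 1055/169

1055/169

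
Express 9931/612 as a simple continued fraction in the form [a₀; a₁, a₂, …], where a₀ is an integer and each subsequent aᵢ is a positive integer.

[16; 4, 2, 2, 13, 2]

Repeatedly divide and take the remainder:
9931 ÷ 612 → quotient 16, remainder 139
612 ÷ 139 → quotient 4, remainder 56
139 ÷ 56 → quotient 2, remainder 27
56 ÷ 27 → quotient 2, remainder 2
27 ÷ 2 → quotient 13, remainder 1
2 ÷ 1 → quotient 2, remainder 0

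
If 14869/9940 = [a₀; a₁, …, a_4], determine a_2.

60

14869 = 1·9940 + 4929, so a_0 = 1
9940 = 2·4929 + 82, so a_1 = 2
4929 = 60·82 + 9, so a_2 = 60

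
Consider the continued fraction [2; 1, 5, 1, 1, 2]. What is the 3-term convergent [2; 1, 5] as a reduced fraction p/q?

Starting at the tail and folding back:
Start with 5.
1 + 1/(5/1) = 1 + 1/5 = 6/5
2 + 1/(6/5) = 2 + 5/6 = 17/6

17/6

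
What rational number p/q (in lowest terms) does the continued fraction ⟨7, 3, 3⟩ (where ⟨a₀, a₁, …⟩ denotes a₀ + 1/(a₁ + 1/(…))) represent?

a_0 = 7: 7/1
a_1 = 3: 22/3
a_2 = 3: 73/10

73/10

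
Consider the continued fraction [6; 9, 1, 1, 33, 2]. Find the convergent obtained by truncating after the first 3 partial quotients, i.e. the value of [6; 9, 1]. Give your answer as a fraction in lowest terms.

61/10

Work from the innermost term outward:
Start with 1.
9 + 1/(1/1) = 9 + 1/1 = 10/1
6 + 1/(10/1) = 6 + 1/10 = 61/10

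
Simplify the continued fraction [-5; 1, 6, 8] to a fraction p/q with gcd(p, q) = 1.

Start with 8.
6 + 1/(8/1) = 6 + 1/8 = 49/8
1 + 1/(49/8) = 1 + 8/49 = 57/49
-5 + 1/(57/49) = -5 + 49/57 = -236/57

-236/57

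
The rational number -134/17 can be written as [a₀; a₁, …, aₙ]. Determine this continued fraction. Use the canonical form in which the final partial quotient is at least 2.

[-8; 8, 2]

⌊-134/17⌋ = -8, remainder 2
⌊17/2⌋ = 8, remainder 1
⌊2/1⌋ = 2, remainder 0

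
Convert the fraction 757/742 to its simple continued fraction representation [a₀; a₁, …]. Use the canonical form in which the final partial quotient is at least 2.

[1; 49, 2, 7]

Apply division with remainder until the remainder is 0:
⌊757/742⌋ = 1, remainder 15
⌊742/15⌋ = 49, remainder 7
⌊15/7⌋ = 2, remainder 1
⌊7/1⌋ = 7, remainder 0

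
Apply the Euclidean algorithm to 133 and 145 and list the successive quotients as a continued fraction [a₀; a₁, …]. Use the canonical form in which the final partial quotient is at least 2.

[0; 1, 11, 12]

Run the Euclidean algorithm, recording each quotient:
133 ÷ 145 → quotient 0, remainder 133
145 ÷ 133 → quotient 1, remainder 12
133 ÷ 12 → quotient 11, remainder 1
12 ÷ 1 → quotient 12, remainder 0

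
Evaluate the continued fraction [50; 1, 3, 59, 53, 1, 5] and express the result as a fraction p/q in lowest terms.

3886262/76575

a_0 = 50: 50/1
a_1 = 1: 51/1
a_2 = 3: 203/4
a_3 = 59: 12028/237
a_4 = 53: 637687/12565
a_5 = 1: 649715/12802
a_6 = 5: 3886262/76575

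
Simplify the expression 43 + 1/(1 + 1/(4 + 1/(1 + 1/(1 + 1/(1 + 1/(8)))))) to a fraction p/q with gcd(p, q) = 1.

a_0 = 43: 43/1
a_1 = 1: 44/1
a_2 = 4: 219/5
a_3 = 1: 263/6
a_4 = 1: 482/11
a_5 = 1: 745/17
a_6 = 8: 6442/147

6442/147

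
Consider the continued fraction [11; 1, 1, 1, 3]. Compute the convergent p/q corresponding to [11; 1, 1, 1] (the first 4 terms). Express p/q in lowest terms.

35/3

a_0 = 11: 11/1
a_1 = 1: 12/1
a_2 = 1: 23/2
a_3 = 1: 35/3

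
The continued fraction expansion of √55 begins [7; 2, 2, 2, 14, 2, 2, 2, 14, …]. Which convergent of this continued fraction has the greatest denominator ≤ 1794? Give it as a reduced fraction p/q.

a_0 = 7: 7/1  (≤ bound)
a_1 = 2: 15/2  (≤ bound)
a_2 = 2: 37/5  (≤ bound)
a_3 = 2: 89/12  (≤ bound)
a_4 = 14: 1283/173  (≤ bound)
a_5 = 2: 2655/358  (≤ bound)
a_6 = 2: 6593/889  (≤ bound)
a_7 = 2: 15841/2136  (> 1794, stop)

6593/889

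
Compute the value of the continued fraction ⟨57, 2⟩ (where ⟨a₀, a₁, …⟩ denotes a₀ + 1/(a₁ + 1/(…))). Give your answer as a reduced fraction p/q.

115/2

Start with 2.
57 + 1/(2/1) = 57 + 1/2 = 115/2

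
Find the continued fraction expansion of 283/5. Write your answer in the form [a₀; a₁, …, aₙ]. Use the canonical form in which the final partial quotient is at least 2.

[56; 1, 1, 2]

Run the Euclidean algorithm, recording each quotient:
283 = 56·5 + 3, so a_0 = 56
5 = 1·3 + 2, so a_1 = 1
3 = 1·2 + 1, so a_2 = 1
2 = 2·1 + 0, so a_3 = 2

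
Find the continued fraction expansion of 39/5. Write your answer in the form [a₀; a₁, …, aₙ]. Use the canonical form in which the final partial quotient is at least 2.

⌊39/5⌋ = 7, remainder 4
⌊5/4⌋ = 1, remainder 1
⌊4/1⌋ = 4, remainder 0

[7; 1, 4]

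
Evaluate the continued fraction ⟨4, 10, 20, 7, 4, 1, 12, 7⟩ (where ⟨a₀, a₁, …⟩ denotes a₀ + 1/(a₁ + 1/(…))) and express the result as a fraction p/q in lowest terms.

Build up convergents one term at a time:
a_0 = 4: 4/1
a_1 = 10: 41/10
a_2 = 20: 824/201
a_3 = 7: 5809/1417
a_4 = 4: 24060/5869
a_5 = 1: 29869/7286
a_6 = 12: 382488/93301
a_7 = 7: 2707285/660393

2707285/660393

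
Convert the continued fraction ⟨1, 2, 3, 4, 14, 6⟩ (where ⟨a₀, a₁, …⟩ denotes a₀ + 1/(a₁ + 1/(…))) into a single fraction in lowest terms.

3715/2592

a_0 = 1: 1/1
a_1 = 2: 3/2
a_2 = 3: 10/7
a_3 = 4: 43/30
a_4 = 14: 612/427
a_5 = 6: 3715/2592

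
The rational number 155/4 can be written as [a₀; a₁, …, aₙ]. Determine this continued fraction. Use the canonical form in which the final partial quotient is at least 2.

Run the Euclidean algorithm, recording each quotient:
⌊155/4⌋ = 38, remainder 3
⌊4/3⌋ = 1, remainder 1
⌊3/1⌋ = 3, remainder 0

[38; 1, 3]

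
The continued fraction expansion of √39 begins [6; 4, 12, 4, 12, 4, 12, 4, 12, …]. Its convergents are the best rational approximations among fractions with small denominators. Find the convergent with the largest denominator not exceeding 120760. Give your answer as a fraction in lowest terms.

62425/9996

a_0 = 6: 6/1  (≤ bound)
a_1 = 4: 25/4  (≤ bound)
a_2 = 12: 306/49  (≤ bound)
a_3 = 4: 1249/200  (≤ bound)
a_4 = 12: 15294/2449  (≤ bound)
a_5 = 4: 62425/9996  (≤ bound)
a_6 = 12: 764394/122401  (> 120760, stop)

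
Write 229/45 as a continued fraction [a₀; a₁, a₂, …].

[5; 11, 4]

229 = 5·45 + 4, so a_0 = 5
45 = 11·4 + 1, so a_1 = 11
4 = 4·1 + 0, so a_2 = 4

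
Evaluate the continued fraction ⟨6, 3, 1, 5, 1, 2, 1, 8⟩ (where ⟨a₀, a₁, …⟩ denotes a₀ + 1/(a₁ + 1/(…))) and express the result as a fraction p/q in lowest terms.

a_0 = 6: 6/1
a_1 = 3: 19/3
a_2 = 1: 25/4
a_3 = 5: 144/23
a_4 = 1: 169/27
a_5 = 2: 482/77
a_6 = 1: 651/104
a_7 = 8: 5690/909

5690/909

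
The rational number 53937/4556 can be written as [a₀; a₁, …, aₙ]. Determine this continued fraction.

[11; 1, 5, 5, 29, 5]

Repeatedly divide and take the remainder:
53937 ÷ 4556 → quotient 11, remainder 3821
4556 ÷ 3821 → quotient 1, remainder 735
3821 ÷ 735 → quotient 5, remainder 146
735 ÷ 146 → quotient 5, remainder 5
146 ÷ 5 → quotient 29, remainder 1
5 ÷ 1 → quotient 5, remainder 0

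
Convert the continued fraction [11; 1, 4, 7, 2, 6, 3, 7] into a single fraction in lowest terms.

135701/11495

a_0 = 11: 11/1
a_1 = 1: 12/1
a_2 = 4: 59/5
a_3 = 7: 425/36
a_4 = 2: 909/77
a_5 = 6: 5879/498
a_6 = 3: 18546/1571
a_7 = 7: 135701/11495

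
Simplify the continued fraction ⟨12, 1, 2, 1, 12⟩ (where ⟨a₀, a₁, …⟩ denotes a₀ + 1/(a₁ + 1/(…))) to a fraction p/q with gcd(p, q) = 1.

650/51

Start with 12.
1 + 1/(12/1) = 1 + 1/12 = 13/12
2 + 1/(13/12) = 2 + 12/13 = 38/13
1 + 1/(38/13) = 1 + 13/38 = 51/38
12 + 1/(51/38) = 12 + 38/51 = 650/51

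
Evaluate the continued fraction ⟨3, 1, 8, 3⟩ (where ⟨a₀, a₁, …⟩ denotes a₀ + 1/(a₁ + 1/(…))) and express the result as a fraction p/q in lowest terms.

Start with 3.
8 + 1/(3/1) = 8 + 1/3 = 25/3
1 + 1/(25/3) = 1 + 3/25 = 28/25
3 + 1/(28/25) = 3 + 25/28 = 109/28

109/28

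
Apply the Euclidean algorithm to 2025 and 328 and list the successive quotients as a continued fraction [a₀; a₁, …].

[6; 5, 1, 3, 14]

⌊2025/328⌋ = 6, remainder 57
⌊328/57⌋ = 5, remainder 43
⌊57/43⌋ = 1, remainder 14
⌊43/14⌋ = 3, remainder 1
⌊14/1⌋ = 14, remainder 0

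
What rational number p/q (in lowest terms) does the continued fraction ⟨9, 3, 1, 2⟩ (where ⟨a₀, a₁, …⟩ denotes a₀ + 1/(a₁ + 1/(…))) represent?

102/11

a_0 = 9: 9/1
a_1 = 3: 28/3
a_2 = 1: 37/4
a_3 = 2: 102/11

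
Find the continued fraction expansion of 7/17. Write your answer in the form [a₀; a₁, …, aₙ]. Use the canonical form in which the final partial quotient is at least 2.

7 = 0·17 + 7, so a_0 = 0
17 = 2·7 + 3, so a_1 = 2
7 = 2·3 + 1, so a_2 = 2
3 = 3·1 + 0, so a_3 = 3

[0; 2, 2, 3]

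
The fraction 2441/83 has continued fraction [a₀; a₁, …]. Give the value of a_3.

3

⌊2441/83⌋ = 29, remainder 34
⌊83/34⌋ = 2, remainder 15
⌊34/15⌋ = 2, remainder 4
⌊15/4⌋ = 3, remainder 3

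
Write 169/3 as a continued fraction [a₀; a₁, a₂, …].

[56; 3]

Repeatedly divide and take the remainder:
⌊169/3⌋ = 56, remainder 1
⌊3/1⌋ = 3, remainder 0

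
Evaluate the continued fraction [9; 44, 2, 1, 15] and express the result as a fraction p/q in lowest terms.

18803/2084

a_0 = 9: 9/1
a_1 = 44: 397/44
a_2 = 2: 803/89
a_3 = 1: 1200/133
a_4 = 15: 18803/2084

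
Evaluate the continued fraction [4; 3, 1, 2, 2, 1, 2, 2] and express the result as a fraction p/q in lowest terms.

a_0 = 4: 4/1
a_1 = 3: 13/3
a_2 = 1: 17/4
a_3 = 2: 47/11
a_4 = 2: 111/26
a_5 = 1: 158/37
a_6 = 2: 427/100
a_7 = 2: 1012/237

1012/237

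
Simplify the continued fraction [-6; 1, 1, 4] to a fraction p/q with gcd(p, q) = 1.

a_0 = -6: -6/1
a_1 = 1: -5/1
a_2 = 1: -11/2
a_3 = 4: -49/9

-49/9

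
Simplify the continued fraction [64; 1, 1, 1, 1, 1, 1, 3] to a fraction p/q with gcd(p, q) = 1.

3037/47

a_0 = 64: 64/1
a_1 = 1: 65/1
a_2 = 1: 129/2
a_3 = 1: 194/3
a_4 = 1: 323/5
a_5 = 1: 517/8
a_6 = 1: 840/13
a_7 = 3: 3037/47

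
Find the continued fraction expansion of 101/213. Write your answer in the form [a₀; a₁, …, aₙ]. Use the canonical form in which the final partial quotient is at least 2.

101 ÷ 213 → quotient 0, remainder 101
213 ÷ 101 → quotient 2, remainder 11
101 ÷ 11 → quotient 9, remainder 2
11 ÷ 2 → quotient 5, remainder 1
2 ÷ 1 → quotient 2, remainder 0

[0; 2, 9, 5, 2]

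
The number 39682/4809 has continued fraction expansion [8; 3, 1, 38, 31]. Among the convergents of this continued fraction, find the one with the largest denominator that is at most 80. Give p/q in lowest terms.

a_0 = 8: 8/1  (≤ bound)
a_1 = 3: 25/3  (≤ bound)
a_2 = 1: 33/4  (≤ bound)
a_3 = 38: 1279/155  (> 80, stop)

33/4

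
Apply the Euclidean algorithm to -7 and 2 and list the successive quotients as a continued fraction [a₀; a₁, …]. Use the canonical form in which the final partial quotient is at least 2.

[-4; 2]

⌊-7/2⌋ = -4, remainder 1
⌊2/1⌋ = 2, remainder 0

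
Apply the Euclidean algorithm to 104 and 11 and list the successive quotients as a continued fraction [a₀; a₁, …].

[9; 2, 5]

Run the Euclidean algorithm, recording each quotient:
104 = 9·11 + 5, so a_0 = 9
11 = 2·5 + 1, so a_1 = 2
5 = 5·1 + 0, so a_2 = 5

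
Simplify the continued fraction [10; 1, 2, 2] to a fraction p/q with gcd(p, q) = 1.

75/7

Start with 2.
2 + 1/(2/1) = 2 + 1/2 = 5/2
1 + 1/(5/2) = 1 + 2/5 = 7/5
10 + 1/(7/5) = 10 + 5/7 = 75/7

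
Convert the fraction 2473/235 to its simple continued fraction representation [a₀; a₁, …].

Apply division with remainder until the remainder is 0:
⌊2473/235⌋ = 10, remainder 123
⌊235/123⌋ = 1, remainder 112
⌊123/112⌋ = 1, remainder 11
⌊112/11⌋ = 10, remainder 2
⌊11/2⌋ = 5, remainder 1
⌊2/1⌋ = 2, remainder 0

[10; 1, 1, 10, 5, 2]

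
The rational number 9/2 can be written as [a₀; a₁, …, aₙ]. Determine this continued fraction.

Apply division with remainder until the remainder is 0:
9 ÷ 2 → quotient 4, remainder 1
2 ÷ 1 → quotient 2, remainder 0

[4; 2]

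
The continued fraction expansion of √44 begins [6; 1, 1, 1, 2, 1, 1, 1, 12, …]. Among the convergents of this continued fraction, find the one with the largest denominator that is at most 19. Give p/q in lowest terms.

List convergents until the denominator exceeds the bound:
a_0 = 6: 6/1  (≤ bound)
a_1 = 1: 7/1  (≤ bound)
a_2 = 1: 13/2  (≤ bound)
a_3 = 1: 20/3  (≤ bound)
a_4 = 2: 53/8  (≤ bound)
a_5 = 1: 73/11  (≤ bound)
a_6 = 1: 126/19  (≤ bound)
a_7 = 1: 199/30  (> 19, stop)

126/19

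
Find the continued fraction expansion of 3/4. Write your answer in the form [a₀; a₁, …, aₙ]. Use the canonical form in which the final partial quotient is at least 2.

[0; 1, 3]

3 = 0·4 + 3, so a_0 = 0
4 = 1·3 + 1, so a_1 = 1
3 = 3·1 + 0, so a_2 = 3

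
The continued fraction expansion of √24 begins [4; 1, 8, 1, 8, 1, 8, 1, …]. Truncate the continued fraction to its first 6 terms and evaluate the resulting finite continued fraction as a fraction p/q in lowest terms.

485/99

a_0 = 4: 4/1
a_1 = 1: 5/1
a_2 = 8: 44/9
a_3 = 1: 49/10
a_4 = 8: 436/89
a_5 = 1: 485/99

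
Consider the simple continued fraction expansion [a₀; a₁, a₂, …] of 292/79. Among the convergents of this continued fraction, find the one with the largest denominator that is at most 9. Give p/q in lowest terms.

a_0 = 3: 3/1  (≤ bound)
a_1 = 1: 4/1  (≤ bound)
a_2 = 2: 11/3  (≤ bound)
a_3 = 3: 37/10  (> 9, stop)

11/3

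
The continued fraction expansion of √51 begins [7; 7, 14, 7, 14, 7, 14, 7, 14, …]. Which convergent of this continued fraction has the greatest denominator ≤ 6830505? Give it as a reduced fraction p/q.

a_0 = 7: 7/1  (≤ bound)
a_1 = 7: 50/7  (≤ bound)
a_2 = 14: 707/99  (≤ bound)
a_3 = 7: 4999/700  (≤ bound)
a_4 = 14: 70693/9899  (≤ bound)
a_5 = 7: 499850/69993  (≤ bound)
a_6 = 14: 7068593/989801  (≤ bound)
a_7 = 7: 49980001/6998600  (> 6830505, stop)

7068593/989801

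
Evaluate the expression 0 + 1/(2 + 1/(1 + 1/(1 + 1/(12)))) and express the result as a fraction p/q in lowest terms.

25/63

Use the convergent recurrence hₖ = aₖ·hₖ₋₁ + hₖ₋₂ (and likewise for the denominators kₖ):
a_0 = 0: 0/1
a_1 = 2: 1/2
a_2 = 1: 1/3
a_3 = 1: 2/5
a_4 = 12: 25/63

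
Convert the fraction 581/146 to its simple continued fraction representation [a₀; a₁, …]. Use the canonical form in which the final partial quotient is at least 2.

⌊581/146⌋ = 3, remainder 143
⌊146/143⌋ = 1, remainder 3
⌊143/3⌋ = 47, remainder 2
⌊3/2⌋ = 1, remainder 1
⌊2/1⌋ = 2, remainder 0

[3; 1, 47, 1, 2]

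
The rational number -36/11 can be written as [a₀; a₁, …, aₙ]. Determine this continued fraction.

⌊-36/11⌋ = -4, remainder 8
⌊11/8⌋ = 1, remainder 3
⌊8/3⌋ = 2, remainder 2
⌊3/2⌋ = 1, remainder 1
⌊2/1⌋ = 2, remainder 0

[-4; 1, 2, 1, 2]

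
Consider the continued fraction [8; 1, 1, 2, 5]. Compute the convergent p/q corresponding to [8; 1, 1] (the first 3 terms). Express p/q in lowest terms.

17/2

Start with 1.
1 + 1/(1/1) = 1 + 1/1 = 2/1
8 + 1/(2/1) = 8 + 1/2 = 17/2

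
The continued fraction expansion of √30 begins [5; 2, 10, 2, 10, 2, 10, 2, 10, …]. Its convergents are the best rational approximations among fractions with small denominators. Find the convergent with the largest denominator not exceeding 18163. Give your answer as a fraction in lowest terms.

a_0 = 5: 5/1  (≤ bound)
a_1 = 2: 11/2  (≤ bound)
a_2 = 10: 115/21  (≤ bound)
a_3 = 2: 241/44  (≤ bound)
a_4 = 10: 2525/461  (≤ bound)
a_5 = 2: 5291/966  (≤ bound)
a_6 = 10: 55435/10121  (≤ bound)
a_7 = 2: 116161/21208  (> 18163, stop)

55435/10121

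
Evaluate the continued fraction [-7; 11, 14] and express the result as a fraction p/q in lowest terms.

-1071/155

Start with 14.
11 + 1/(14/1) = 11 + 1/14 = 155/14
-7 + 1/(155/14) = -7 + 14/155 = -1071/155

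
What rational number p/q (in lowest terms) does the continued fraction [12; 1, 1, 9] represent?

Start with 9.
1 + 1/(9/1) = 1 + 1/9 = 10/9
1 + 1/(10/9) = 1 + 9/10 = 19/10
12 + 1/(19/10) = 12 + 10/19 = 238/19

238/19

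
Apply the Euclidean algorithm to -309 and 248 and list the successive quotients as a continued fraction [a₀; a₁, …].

⌊-309/248⌋ = -2, remainder 187
⌊248/187⌋ = 1, remainder 61
⌊187/61⌋ = 3, remainder 4
⌊61/4⌋ = 15, remainder 1
⌊4/1⌋ = 4, remainder 0

[-2; 1, 3, 15, 4]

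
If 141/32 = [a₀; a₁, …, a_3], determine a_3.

6

Repeatedly divide and take the remainder:
⌊141/32⌋ = 4, remainder 13
⌊32/13⌋ = 2, remainder 6
⌊13/6⌋ = 2, remainder 1
⌊6/1⌋ = 6, remainder 0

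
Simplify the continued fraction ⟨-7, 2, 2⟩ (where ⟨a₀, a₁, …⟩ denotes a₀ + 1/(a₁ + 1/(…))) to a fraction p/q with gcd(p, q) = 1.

Use the convergent recurrence hₖ = aₖ·hₖ₋₁ + hₖ₋₂ (and likewise for the denominators kₖ):
a_0 = -7: -7/1
a_1 = 2: -13/2
a_2 = 2: -33/5

-33/5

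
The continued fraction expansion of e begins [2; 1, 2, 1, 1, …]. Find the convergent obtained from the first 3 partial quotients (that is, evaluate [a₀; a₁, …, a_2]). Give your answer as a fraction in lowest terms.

8/3

Start with 2.
1 + 1/(2/1) = 1 + 1/2 = 3/2
2 + 1/(3/2) = 2 + 2/3 = 8/3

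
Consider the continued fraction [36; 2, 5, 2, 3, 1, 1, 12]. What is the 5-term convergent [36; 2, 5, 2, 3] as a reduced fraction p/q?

3026/83

Collapse the nested fraction from the inside out:
Start with 3.
2 + 1/(3/1) = 2 + 1/3 = 7/3
5 + 1/(7/3) = 5 + 3/7 = 38/7
2 + 1/(38/7) = 2 + 7/38 = 83/38
36 + 1/(83/38) = 36 + 38/83 = 3026/83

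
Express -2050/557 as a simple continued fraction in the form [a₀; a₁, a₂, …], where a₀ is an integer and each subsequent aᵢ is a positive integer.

Apply division with remainder until the remainder is 0:
-2050 = -4·557 + 178, so a_0 = -4
557 = 3·178 + 23, so a_1 = 3
178 = 7·23 + 17, so a_2 = 7
23 = 1·17 + 6, so a_3 = 1
17 = 2·6 + 5, so a_4 = 2
6 = 1·5 + 1, so a_5 = 1
5 = 5·1 + 0, so a_6 = 5

[-4; 3, 7, 1, 2, 1, 5]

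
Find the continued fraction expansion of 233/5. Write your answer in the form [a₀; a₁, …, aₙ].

233 = 46·5 + 3, so a_0 = 46
5 = 1·3 + 2, so a_1 = 1
3 = 1·2 + 1, so a_2 = 1
2 = 2·1 + 0, so a_3 = 2

[46; 1, 1, 2]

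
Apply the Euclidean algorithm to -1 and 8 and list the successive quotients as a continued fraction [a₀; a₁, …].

-1 = -1·8 + 7, so a_0 = -1
8 = 1·7 + 1, so a_1 = 1
7 = 7·1 + 0, so a_2 = 7

[-1; 1, 7]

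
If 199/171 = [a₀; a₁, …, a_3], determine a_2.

9

199 ÷ 171 → quotient 1, remainder 28
171 ÷ 28 → quotient 6, remainder 3
28 ÷ 3 → quotient 9, remainder 1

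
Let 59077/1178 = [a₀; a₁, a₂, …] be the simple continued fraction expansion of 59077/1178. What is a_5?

9

Repeatedly divide and take the remainder:
59077 ÷ 1178 → quotient 50, remainder 177
1178 ÷ 177 → quotient 6, remainder 116
177 ÷ 116 → quotient 1, remainder 61
116 ÷ 61 → quotient 1, remainder 55
61 ÷ 55 → quotient 1, remainder 6
55 ÷ 6 → quotient 9, remainder 1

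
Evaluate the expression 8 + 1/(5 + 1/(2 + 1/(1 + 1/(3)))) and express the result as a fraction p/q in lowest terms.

483/59

Start with 3.
1 + 1/(3/1) = 1 + 1/3 = 4/3
2 + 1/(4/3) = 2 + 3/4 = 11/4
5 + 1/(11/4) = 5 + 4/11 = 59/11
8 + 1/(59/11) = 8 + 11/59 = 483/59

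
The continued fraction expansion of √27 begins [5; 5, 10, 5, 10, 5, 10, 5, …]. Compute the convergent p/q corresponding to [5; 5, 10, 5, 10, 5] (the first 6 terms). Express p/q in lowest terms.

70226/13515

a_0 = 5: 5/1
a_1 = 5: 26/5
a_2 = 10: 265/51
a_3 = 5: 1351/260
a_4 = 10: 13775/2651
a_5 = 5: 70226/13515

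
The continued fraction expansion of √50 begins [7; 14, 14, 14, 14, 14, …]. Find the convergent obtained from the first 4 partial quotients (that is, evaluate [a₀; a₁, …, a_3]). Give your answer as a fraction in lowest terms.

19601/2772

a_0 = 7: 7/1
a_1 = 14: 99/14
a_2 = 14: 1393/197
a_3 = 14: 19601/2772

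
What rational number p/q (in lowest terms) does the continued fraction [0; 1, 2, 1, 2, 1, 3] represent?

41/56

Starting at the tail and folding back:
Start with 3.
1 + 1/(3/1) = 1 + 1/3 = 4/3
2 + 1/(4/3) = 2 + 3/4 = 11/4
1 + 1/(11/4) = 1 + 4/11 = 15/11
2 + 1/(15/11) = 2 + 11/15 = 41/15
1 + 1/(41/15) = 1 + 15/41 = 56/41
0 + 1/(56/41) = 0 + 41/56 = 41/56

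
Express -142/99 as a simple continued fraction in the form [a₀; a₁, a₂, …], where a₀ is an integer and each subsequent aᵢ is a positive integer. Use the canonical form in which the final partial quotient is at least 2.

-142 ÷ 99 → quotient -2, remainder 56
99 ÷ 56 → quotient 1, remainder 43
56 ÷ 43 → quotient 1, remainder 13
43 ÷ 13 → quotient 3, remainder 4
13 ÷ 4 → quotient 3, remainder 1
4 ÷ 1 → quotient 4, remainder 0

[-2; 1, 1, 3, 3, 4]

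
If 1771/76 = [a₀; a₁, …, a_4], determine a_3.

3

1771 = 23·76 + 23, so a_0 = 23
76 = 3·23 + 7, so a_1 = 3
23 = 3·7 + 2, so a_2 = 3
7 = 3·2 + 1, so a_3 = 3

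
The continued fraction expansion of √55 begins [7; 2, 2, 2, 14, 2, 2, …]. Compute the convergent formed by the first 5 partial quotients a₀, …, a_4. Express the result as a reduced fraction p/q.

1283/173

a_0 = 7: 7/1
a_1 = 2: 15/2
a_2 = 2: 37/5
a_3 = 2: 89/12
a_4 = 14: 1283/173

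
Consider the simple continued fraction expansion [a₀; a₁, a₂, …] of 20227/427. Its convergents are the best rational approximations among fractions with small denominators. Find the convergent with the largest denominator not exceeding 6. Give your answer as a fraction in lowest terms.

142/3

List convergents until the denominator exceeds the bound:
a_0 = 47: 47/1  (≤ bound)
a_1 = 2: 95/2  (≤ bound)
a_2 = 1: 142/3  (≤ bound)
a_3 = 2: 379/8  (> 6, stop)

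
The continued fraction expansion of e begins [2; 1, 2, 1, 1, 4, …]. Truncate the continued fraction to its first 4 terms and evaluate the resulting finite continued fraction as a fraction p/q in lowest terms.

Compute successive convergents:
a_0 = 2: 2/1
a_1 = 1: 3/1
a_2 = 2: 8/3
a_3 = 1: 11/4

11/4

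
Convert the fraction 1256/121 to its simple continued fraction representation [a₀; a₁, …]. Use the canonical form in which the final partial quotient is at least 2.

Run the Euclidean algorithm, recording each quotient:
⌊1256/121⌋ = 10, remainder 46
⌊121/46⌋ = 2, remainder 29
⌊46/29⌋ = 1, remainder 17
⌊29/17⌋ = 1, remainder 12
⌊17/12⌋ = 1, remainder 5
⌊12/5⌋ = 2, remainder 2
⌊5/2⌋ = 2, remainder 1
⌊2/1⌋ = 2, remainder 0

[10; 2, 1, 1, 1, 2, 2, 2]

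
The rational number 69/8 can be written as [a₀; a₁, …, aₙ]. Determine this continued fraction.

Repeatedly divide and take the remainder:
⌊69/8⌋ = 8, remainder 5
⌊8/5⌋ = 1, remainder 3
⌊5/3⌋ = 1, remainder 2
⌊3/2⌋ = 1, remainder 1
⌊2/1⌋ = 2, remainder 0

[8; 1, 1, 1, 2]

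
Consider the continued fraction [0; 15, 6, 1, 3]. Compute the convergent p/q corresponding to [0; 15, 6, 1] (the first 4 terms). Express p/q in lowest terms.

7/106

Start with 1.
6 + 1/(1/1) = 6 + 1/1 = 7/1
15 + 1/(7/1) = 15 + 1/7 = 106/7
0 + 1/(106/7) = 0 + 7/106 = 7/106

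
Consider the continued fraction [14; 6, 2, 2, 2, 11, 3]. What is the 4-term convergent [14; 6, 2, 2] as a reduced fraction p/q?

453/32

Start with 2.
2 + 1/(2/1) = 2 + 1/2 = 5/2
6 + 1/(5/2) = 6 + 2/5 = 32/5
14 + 1/(32/5) = 14 + 5/32 = 453/32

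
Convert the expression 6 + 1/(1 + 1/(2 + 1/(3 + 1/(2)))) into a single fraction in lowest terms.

154/23

Start with 2.
3 + 1/(2/1) = 3 + 1/2 = 7/2
2 + 1/(7/2) = 2 + 2/7 = 16/7
1 + 1/(16/7) = 1 + 7/16 = 23/16
6 + 1/(23/16) = 6 + 16/23 = 154/23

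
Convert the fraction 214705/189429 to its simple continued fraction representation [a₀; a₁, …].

[1; 7, 2, 44, 3, 5, 1, 14]

214705 = 1·189429 + 25276, so a_0 = 1
189429 = 7·25276 + 12497, so a_1 = 7
25276 = 2·12497 + 282, so a_2 = 2
12497 = 44·282 + 89, so a_3 = 44
282 = 3·89 + 15, so a_4 = 3
89 = 5·15 + 14, so a_5 = 5
15 = 1·14 + 1, so a_6 = 1
14 = 14·1 + 0, so a_7 = 14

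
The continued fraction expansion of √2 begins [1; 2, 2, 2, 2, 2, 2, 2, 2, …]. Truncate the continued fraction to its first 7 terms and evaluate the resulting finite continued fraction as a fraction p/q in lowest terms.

Start with 2.
2 + 1/(2/1) = 2 + 1/2 = 5/2
2 + 1/(5/2) = 2 + 2/5 = 12/5
2 + 1/(12/5) = 2 + 5/12 = 29/12
2 + 1/(29/12) = 2 + 12/29 = 70/29
2 + 1/(70/29) = 2 + 29/70 = 169/70
1 + 1/(169/70) = 1 + 70/169 = 239/169

239/169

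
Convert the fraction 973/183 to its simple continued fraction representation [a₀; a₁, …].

Apply division with remainder until the remainder is 0:
973 ÷ 183 → quotient 5, remainder 58
183 ÷ 58 → quotient 3, remainder 9
58 ÷ 9 → quotient 6, remainder 4
9 ÷ 4 → quotient 2, remainder 1
4 ÷ 1 → quotient 4, remainder 0

[5; 3, 6, 2, 4]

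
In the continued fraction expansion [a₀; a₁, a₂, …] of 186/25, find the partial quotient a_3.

186 = 7·25 + 11, so a_0 = 7
25 = 2·11 + 3, so a_1 = 2
11 = 3·3 + 2, so a_2 = 3
3 = 1·2 + 1, so a_3 = 1

1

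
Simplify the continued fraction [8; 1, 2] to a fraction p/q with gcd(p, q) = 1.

a_0 = 8: 8/1
a_1 = 1: 9/1
a_2 = 2: 26/3

26/3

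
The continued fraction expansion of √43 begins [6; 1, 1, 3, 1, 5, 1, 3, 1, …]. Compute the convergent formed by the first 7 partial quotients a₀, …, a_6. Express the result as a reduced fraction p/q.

Start with 1.
5 + 1/(1/1) = 5 + 1/1 = 6/1
1 + 1/(6/1) = 1 + 1/6 = 7/6
3 + 1/(7/6) = 3 + 6/7 = 27/7
1 + 1/(27/7) = 1 + 7/27 = 34/27
1 + 1/(34/27) = 1 + 27/34 = 61/34
6 + 1/(61/34) = 6 + 34/61 = 400/61

400/61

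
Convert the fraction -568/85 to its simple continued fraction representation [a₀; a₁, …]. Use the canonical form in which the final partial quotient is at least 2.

-568 = -7·85 + 27, so a_0 = -7
85 = 3·27 + 4, so a_1 = 3
27 = 6·4 + 3, so a_2 = 6
4 = 1·3 + 1, so a_3 = 1
3 = 3·1 + 0, so a_4 = 3

[-7; 3, 6, 1, 3]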